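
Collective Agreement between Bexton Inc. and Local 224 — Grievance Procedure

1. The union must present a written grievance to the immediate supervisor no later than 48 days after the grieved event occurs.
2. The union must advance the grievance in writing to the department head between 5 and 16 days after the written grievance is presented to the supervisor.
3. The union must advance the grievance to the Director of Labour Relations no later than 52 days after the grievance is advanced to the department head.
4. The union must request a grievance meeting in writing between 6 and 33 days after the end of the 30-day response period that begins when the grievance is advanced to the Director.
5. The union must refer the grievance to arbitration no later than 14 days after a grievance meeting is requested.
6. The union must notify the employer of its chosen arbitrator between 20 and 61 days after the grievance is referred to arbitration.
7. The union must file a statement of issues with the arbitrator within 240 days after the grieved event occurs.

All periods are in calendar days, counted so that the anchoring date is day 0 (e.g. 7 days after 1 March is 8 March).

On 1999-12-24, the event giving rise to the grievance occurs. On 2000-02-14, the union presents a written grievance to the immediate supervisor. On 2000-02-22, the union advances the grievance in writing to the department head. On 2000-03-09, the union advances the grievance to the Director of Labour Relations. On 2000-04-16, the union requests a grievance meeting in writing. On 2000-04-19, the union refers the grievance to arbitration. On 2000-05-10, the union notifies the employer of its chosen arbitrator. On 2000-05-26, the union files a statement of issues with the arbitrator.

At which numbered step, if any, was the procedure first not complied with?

(1) due by 1999-12-24 + 48 days = 2000-02-10; not done until 2000-02-14, 4 days after the deadline.
The analysis stops there.

Step 1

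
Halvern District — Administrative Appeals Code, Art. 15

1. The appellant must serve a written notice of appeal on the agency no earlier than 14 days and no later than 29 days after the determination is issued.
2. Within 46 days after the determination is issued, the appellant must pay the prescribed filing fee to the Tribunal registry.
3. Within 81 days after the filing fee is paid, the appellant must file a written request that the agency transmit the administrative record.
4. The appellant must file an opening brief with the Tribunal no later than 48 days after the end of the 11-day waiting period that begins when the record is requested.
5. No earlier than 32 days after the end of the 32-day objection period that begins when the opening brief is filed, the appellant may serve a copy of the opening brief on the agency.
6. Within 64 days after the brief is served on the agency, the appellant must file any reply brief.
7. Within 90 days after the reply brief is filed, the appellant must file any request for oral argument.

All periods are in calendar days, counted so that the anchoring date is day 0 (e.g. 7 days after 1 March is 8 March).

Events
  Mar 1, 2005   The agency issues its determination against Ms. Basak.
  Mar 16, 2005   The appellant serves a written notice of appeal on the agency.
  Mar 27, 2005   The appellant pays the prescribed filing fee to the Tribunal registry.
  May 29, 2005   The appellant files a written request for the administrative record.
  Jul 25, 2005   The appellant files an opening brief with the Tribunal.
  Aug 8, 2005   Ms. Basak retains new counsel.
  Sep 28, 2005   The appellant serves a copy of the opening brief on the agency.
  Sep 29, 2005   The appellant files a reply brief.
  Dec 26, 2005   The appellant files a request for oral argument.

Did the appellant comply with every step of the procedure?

Yes

(1) the permitted window runs from Mar 1, 2005 + 14 = Mar 15, 2005 to Mar 1, 2005 + 29 = Mar 30, 2005; done Mar 16, 2005, which is between those dates.
(2) due by Mar 1, 2005 + 46 days = Apr 16, 2005; Mar 27, 2005 is within that limit.
(3) due by Mar 27, 2005 + 81 days = Jun 16, 2005; May 29, 2005 is within that limit.
(4) due by Jun 9, 2005 + 48 days = Jul 27, 2005; Jul 25, 2005 is within that limit.
(5) permitted from Aug 26, 2005 + 32 days = Sep 27, 2005 onward; done Sep 28, 2005, after the minimum wait.
(6) due by Sep 28, 2005 + 64 days = Dec 1, 2005; done Sep 29, 2005 — timely.
(7) due by Sep 29, 2005 + 90 days = Dec 28, 2005; done Dec 26, 2005 — timely.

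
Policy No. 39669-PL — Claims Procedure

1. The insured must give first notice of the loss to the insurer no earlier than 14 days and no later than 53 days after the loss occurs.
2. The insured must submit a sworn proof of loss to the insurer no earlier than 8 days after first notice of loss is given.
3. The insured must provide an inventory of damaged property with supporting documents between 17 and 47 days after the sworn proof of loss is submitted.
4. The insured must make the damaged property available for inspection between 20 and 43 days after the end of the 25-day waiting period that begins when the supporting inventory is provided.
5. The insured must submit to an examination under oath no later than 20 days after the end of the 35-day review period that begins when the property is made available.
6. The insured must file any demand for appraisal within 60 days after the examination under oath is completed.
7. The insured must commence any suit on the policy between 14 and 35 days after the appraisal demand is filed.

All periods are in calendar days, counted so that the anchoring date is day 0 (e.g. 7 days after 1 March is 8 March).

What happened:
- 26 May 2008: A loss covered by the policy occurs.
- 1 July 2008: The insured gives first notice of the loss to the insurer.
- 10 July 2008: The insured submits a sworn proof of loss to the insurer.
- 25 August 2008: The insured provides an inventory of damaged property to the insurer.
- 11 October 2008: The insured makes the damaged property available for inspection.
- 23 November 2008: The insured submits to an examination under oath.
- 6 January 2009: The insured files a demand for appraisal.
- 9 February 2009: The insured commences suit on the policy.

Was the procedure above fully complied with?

Step 1: the window is 14–53 days after 26 May 2008 (when the loss occurs), so 9 June 2008 through 18 July 2008; 1 July 2008 falls inside that range.
Step 2: the earliest permitted date is 8 days after 1 July 2008 (when first notice of loss is given), i.e. 9 July 2008; 10 July 2008 is on or after that date.
Step 3: the window is 17–47 days after 10 July 2008 (when the sworn proof of loss is submitted), so 27 July 2008 through 26 August 2008; done 25 August 2008, which is between those dates.
Step 4: the window is 20–43 days after 19 September 2008 (end of the 25-day waiting period, which began when the supporting inventory is provided on 25 August 2008), so 9 October 2008 through 1 November 2008; 11 October 2008 falls inside that range.
Step 5: 20 days after 15 November 2008 (end of the 35-day review period, which began when the property is made available on 11 October 2008) is 5 December 2008; done 23 November 2008 — timely.
Step 6: 60 days after 23 November 2008 (when the examination under oath is completed) is 22 January 2009; done 6 January 2009 — timely.
Step 7: the window is 14–35 days after 6 January 2009 (when the appraisal demand is filed), so 20 January 2009 through 10 February 2009; done 9 February 2009, which is between those dates.

Yes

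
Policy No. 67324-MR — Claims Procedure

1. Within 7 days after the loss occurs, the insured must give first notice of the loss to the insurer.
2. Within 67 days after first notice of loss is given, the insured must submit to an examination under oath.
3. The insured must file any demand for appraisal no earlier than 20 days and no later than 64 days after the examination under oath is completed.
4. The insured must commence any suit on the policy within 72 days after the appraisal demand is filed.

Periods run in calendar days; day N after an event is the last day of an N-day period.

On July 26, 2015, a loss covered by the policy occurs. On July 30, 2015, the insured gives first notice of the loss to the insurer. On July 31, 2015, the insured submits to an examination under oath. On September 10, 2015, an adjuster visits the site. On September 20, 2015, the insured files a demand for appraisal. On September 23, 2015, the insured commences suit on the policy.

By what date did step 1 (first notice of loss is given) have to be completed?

August 2, 2015

Step 1 runs from July 26, 2015, when the loss occurs. 7 days after July 26, 2015 is August 2, 2015.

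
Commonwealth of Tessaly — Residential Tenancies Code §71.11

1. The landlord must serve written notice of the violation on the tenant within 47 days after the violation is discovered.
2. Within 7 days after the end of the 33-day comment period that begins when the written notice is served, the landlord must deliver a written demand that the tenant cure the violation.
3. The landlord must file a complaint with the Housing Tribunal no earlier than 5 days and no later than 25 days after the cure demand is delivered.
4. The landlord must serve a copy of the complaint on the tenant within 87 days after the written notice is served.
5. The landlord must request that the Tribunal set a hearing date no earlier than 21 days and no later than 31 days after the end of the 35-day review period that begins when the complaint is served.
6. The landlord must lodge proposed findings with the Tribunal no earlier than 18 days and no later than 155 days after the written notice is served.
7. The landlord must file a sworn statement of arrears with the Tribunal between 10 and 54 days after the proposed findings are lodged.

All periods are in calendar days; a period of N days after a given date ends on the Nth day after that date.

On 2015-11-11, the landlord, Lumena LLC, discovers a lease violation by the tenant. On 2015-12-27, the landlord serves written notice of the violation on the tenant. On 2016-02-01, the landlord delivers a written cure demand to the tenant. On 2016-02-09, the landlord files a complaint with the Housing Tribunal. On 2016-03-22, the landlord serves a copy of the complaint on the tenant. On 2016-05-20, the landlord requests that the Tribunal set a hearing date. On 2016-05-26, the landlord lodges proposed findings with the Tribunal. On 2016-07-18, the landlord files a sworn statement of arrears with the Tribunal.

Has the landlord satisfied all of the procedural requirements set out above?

(1) due by 2015-11-11 + 47 days = 2015-12-28; done 2015-12-27 — timely.
(2) due by 2016-01-29 + 7 days = 2016-02-05; 2016-02-01 is within that limit.
(3) the permitted window runs from 2016-02-01 + 5 = 2016-02-06 to 2016-02-01 + 25 = 2016-02-26; done 2016-02-09, which is between those dates.
(4) due by 2015-12-27 + 87 days = 2016-03-23; done 2016-03-22 — timely.
(5) the permitted window runs from 2016-04-26 + 21 = 2016-05-17 to 2016-04-26 + 31 = 2016-05-27; done 2016-05-20, which is between those dates.
(6) the permitted window runs from 2015-12-27 + 18 = 2016-01-14 to 2015-12-27 + 155 = 2016-05-30; done 2016-05-26 — within the window.
(7) the permitted window runs from 2016-05-26 + 10 = 2016-06-05 to 2016-05-26 + 54 = 2016-07-19; 2016-07-18 falls inside that range.

Yes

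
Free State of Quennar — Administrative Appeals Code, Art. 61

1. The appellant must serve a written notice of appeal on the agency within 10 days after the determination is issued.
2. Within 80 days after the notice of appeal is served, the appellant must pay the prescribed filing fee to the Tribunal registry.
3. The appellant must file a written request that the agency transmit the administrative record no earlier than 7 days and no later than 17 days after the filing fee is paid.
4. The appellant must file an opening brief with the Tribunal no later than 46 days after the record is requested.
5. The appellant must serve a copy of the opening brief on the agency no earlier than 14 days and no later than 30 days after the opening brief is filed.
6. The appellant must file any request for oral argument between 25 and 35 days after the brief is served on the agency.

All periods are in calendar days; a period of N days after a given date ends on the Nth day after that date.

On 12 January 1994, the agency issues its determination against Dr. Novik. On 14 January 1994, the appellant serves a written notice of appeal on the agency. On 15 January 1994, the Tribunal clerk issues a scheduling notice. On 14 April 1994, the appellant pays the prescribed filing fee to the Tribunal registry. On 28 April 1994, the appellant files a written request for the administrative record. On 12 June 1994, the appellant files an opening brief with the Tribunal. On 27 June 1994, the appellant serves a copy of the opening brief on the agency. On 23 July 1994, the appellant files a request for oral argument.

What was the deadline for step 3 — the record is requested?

1 May 1994

Step 3 runs from 14 April 1994, when the filing fee is paid. The window is 7–17 days after 14 April 1994; it closes on 1 May 1994.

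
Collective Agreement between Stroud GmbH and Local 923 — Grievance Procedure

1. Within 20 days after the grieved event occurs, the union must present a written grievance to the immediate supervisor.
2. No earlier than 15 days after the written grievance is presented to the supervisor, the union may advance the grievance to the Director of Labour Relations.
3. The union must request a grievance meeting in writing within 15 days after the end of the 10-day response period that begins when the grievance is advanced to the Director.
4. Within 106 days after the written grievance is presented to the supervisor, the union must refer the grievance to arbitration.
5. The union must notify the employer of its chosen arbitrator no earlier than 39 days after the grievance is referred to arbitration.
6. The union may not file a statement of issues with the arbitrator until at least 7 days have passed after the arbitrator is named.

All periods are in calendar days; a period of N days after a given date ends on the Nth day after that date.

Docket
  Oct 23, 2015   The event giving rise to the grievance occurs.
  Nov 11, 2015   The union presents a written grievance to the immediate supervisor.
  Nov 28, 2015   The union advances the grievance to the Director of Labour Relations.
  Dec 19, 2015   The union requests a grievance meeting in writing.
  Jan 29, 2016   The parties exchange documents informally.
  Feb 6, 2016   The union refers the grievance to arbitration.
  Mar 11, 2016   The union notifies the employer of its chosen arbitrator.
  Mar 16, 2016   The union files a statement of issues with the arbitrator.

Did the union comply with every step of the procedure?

Step 1: 20 days after Oct 23, 2015 (when the grieved event occurs) is Nov 12, 2015; completed Nov 11, 2015, before the deadline.
Step 2: the earliest permitted date is 15 days after Nov 11, 2015 (when the written grievance is presented to the supervisor), i.e. Nov 26, 2015; Nov 28, 2015 is on or after that date.
Step 3: 15 days after Dec 8, 2015 (end of the 10-day response period, which began when the grievance is advanced to the Director on Nov 28, 2015) is Dec 23, 2015; done Dec 19, 2015 — timely.
Step 4: 106 days after Nov 11, 2015 (when the written grievance is presented to the supervisor) is Feb 25, 2016; done Feb 6, 2016 — timely.
Step 5: the earliest permitted date is 39 days after Feb 6, 2016 (when the grievance is referred to arbitration), i.e. Mar 16, 2016; acted on Mar 11, 2016, 5 days prematurely.

No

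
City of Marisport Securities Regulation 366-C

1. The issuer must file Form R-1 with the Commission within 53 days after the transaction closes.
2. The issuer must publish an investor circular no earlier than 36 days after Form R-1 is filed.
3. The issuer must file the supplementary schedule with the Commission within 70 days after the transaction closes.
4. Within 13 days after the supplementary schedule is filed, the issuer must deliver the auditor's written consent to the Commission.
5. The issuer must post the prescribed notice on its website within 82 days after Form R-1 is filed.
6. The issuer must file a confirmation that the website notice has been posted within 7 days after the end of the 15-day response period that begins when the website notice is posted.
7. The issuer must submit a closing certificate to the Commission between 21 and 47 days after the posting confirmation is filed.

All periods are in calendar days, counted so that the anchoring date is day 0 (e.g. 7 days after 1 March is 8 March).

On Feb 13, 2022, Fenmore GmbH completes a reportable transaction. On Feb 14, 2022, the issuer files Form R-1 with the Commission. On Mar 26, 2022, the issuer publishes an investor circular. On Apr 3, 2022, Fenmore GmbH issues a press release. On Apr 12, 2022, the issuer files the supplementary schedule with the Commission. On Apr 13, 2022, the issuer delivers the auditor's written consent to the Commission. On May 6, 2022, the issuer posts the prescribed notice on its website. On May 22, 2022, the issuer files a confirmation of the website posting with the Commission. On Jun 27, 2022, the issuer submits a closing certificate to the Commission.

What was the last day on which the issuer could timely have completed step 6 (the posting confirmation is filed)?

The website notice is posted on May 6, 2022; the 15-day response period therefore ends May 21, 2022, and step 6 runs from that date. 7 days after May 21, 2022 is May 28, 2022.

May 28, 2022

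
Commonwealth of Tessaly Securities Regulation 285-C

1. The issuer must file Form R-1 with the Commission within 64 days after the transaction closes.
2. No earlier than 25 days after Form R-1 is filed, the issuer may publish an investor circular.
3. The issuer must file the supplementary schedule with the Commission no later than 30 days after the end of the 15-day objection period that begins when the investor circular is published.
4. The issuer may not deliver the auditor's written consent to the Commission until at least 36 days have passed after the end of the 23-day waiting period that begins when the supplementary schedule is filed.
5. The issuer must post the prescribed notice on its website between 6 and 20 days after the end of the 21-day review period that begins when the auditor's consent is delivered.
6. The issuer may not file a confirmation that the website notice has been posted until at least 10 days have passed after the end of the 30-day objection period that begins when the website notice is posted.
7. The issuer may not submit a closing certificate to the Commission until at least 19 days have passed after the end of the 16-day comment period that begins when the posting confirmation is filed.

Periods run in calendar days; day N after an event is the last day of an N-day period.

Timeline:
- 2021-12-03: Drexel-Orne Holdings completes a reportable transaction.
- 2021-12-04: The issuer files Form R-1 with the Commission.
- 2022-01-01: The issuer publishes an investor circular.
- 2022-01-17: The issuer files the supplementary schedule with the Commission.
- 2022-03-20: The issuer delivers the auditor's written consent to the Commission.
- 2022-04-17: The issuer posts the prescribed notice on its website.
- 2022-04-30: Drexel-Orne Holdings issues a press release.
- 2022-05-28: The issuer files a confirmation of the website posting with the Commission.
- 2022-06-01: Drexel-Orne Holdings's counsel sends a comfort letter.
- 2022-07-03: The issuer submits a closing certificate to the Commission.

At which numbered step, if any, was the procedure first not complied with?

None — every step was satisfied

(1) due by 2021-12-03 + 64 days = 2022-02-05; 2021-12-04 is within that limit.
(2) permitted from 2021-12-04 + 25 days = 2021-12-29 onward; 2022-01-01 is on or after that date.
(3) due by 2022-01-16 + 30 days = 2022-02-15; done 2022-01-17 — timely.
(4) permitted from 2022-02-09 + 36 days = 2022-03-17 onward; done 2022-03-20 — permitted.
(5) the permitted window runs from 2022-04-10 + 6 = 2022-04-16 to 2022-04-10 + 20 = 2022-04-30; done 2022-04-17 — within the window.
(6) permitted from 2022-05-17 + 10 days = 2022-05-27 onward; done 2022-05-28, after the minimum wait.
(7) permitted from 2022-06-13 + 19 days = 2022-07-02 onward; 2022-07-03 is on or after that date.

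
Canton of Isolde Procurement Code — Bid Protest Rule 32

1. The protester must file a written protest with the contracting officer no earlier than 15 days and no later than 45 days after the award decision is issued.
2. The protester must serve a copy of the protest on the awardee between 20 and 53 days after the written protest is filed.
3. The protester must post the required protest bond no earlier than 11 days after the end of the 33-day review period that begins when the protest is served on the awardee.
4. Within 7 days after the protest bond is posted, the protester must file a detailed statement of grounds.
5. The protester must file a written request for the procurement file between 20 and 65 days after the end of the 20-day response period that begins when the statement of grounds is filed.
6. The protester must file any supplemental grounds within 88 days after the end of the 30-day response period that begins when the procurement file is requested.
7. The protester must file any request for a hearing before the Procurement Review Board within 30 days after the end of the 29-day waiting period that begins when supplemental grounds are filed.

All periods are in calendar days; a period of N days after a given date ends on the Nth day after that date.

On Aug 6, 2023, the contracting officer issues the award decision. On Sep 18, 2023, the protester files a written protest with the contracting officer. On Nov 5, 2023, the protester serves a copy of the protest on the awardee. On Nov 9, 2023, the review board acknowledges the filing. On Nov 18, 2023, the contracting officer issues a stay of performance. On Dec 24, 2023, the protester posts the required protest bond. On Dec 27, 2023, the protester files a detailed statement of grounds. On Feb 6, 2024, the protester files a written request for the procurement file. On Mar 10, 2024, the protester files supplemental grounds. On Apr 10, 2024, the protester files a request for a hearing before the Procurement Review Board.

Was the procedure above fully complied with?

Yes

(1) the permitted window runs from Aug 6, 2023 + 15 = Aug 21, 2023 to Aug 6, 2023 + 45 = Sep 20, 2023; done Sep 18, 2023 — within the window.
(2) the permitted window runs from Sep 18, 2023 + 20 = Oct 8, 2023 to Sep 18, 2023 + 53 = Nov 10, 2023; Nov 5, 2023 falls inside that range.
(3) permitted from Dec 8, 2023 + 11 days = Dec 19, 2023 onward; done Dec 24, 2023, after the minimum wait.
(4) due by Dec 24, 2023 + 7 days = Dec 31, 2023; completed Dec 27, 2023, before the deadline.
(5) the permitted window runs from Jan 16, 2024 + 20 = Feb 5, 2024 to Jan 16, 2024 + 65 = Mar 21, 2024; Feb 6, 2024 falls inside that range.
(6) due by Mar 7, 2024 + 88 days = Jun 3, 2024; Mar 10, 2024 is within that limit.
(7) due by Apr 8, 2024 + 30 days = May 8, 2024; Apr 10, 2024 is within that limit.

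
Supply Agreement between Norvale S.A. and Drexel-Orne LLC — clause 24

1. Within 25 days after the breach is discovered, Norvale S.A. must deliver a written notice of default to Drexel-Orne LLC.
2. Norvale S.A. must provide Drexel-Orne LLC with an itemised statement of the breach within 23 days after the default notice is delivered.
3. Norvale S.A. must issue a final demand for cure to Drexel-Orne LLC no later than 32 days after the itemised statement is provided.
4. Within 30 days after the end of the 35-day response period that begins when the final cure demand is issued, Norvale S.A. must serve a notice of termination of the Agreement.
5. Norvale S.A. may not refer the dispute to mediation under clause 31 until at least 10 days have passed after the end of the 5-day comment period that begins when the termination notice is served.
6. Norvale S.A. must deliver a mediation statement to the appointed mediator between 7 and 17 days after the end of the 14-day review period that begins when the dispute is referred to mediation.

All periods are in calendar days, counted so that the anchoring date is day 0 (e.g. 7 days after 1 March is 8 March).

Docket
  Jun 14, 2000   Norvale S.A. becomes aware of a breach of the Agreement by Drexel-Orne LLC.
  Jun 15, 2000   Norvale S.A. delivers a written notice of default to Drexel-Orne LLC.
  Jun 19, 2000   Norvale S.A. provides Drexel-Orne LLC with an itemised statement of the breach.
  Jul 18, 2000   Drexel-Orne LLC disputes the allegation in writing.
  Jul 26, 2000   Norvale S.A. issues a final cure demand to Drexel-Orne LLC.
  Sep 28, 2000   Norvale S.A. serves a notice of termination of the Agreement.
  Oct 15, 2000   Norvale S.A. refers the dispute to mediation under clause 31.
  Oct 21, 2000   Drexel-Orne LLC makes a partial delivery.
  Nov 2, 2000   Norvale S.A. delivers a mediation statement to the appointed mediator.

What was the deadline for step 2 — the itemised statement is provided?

Jul 8, 2000

Step 2 runs from Jun 15, 2000, when the default notice is delivered. 23 days after Jun 15, 2000 is Jul 8, 2000.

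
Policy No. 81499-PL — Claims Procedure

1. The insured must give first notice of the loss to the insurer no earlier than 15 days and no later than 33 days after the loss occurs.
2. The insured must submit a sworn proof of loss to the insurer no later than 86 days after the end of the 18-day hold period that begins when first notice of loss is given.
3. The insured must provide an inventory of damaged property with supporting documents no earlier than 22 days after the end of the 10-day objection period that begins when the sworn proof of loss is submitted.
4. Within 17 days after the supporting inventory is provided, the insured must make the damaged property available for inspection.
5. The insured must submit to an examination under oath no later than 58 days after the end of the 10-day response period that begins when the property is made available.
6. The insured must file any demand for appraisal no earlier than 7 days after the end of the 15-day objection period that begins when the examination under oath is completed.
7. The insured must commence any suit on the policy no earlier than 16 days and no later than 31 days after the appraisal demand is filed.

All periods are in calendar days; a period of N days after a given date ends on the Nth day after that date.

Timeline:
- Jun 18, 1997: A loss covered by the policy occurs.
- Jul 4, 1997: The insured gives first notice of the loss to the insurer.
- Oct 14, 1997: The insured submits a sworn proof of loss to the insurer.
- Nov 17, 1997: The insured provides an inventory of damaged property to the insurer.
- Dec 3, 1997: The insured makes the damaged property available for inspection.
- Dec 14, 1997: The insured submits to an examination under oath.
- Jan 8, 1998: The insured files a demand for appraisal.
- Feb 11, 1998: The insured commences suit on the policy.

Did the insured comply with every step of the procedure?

No

(1) the permitted window runs from Jun 18, 1997 + 15 = Jul 3, 1997 to Jun 18, 1997 + 33 = Jul 21, 1997; done Jul 4, 1997 — within the window.
(2) due by Jul 22, 1997 + 86 days = Oct 16, 1997; done Oct 14, 1997 — timely.
(3) permitted from Oct 24, 1997 + 22 days = Nov 15, 1997 onward; done Nov 17, 1997 — permitted.
(4) due by Nov 17, 1997 + 17 days = Dec 4, 1997; Dec 3, 1997 is within that limit.
(5) due by Dec 13, 1997 + 58 days = Feb 9, 1998; done Dec 14, 1997 — timely.
(6) permitted from Dec 29, 1997 + 7 days = Jan 5, 1998 onward; done Jan 8, 1998, after the minimum wait.
(7) the permitted window runs from Jan 8, 1998 + 16 = Jan 24, 1998 to Jan 8, 1998 + 31 = Feb 8, 1998; Feb 11, 1998 is 3 days past the end of the window.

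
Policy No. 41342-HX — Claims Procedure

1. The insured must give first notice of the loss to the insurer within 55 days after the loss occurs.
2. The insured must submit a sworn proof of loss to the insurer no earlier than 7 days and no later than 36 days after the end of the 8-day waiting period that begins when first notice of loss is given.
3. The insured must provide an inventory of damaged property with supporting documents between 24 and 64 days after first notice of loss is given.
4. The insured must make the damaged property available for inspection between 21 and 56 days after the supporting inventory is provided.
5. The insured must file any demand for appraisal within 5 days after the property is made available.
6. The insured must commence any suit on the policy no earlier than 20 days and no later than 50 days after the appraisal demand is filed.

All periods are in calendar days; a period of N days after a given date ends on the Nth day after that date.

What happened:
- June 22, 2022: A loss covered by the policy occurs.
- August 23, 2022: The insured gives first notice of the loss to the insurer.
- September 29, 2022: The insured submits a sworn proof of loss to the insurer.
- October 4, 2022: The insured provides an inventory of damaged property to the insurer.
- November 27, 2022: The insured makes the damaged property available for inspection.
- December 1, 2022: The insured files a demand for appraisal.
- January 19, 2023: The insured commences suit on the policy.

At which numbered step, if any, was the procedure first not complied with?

Step 1

(1) due by June 22, 2022 + 55 days = August 16, 2022; August 23, 2022 misses that deadline by 7 days.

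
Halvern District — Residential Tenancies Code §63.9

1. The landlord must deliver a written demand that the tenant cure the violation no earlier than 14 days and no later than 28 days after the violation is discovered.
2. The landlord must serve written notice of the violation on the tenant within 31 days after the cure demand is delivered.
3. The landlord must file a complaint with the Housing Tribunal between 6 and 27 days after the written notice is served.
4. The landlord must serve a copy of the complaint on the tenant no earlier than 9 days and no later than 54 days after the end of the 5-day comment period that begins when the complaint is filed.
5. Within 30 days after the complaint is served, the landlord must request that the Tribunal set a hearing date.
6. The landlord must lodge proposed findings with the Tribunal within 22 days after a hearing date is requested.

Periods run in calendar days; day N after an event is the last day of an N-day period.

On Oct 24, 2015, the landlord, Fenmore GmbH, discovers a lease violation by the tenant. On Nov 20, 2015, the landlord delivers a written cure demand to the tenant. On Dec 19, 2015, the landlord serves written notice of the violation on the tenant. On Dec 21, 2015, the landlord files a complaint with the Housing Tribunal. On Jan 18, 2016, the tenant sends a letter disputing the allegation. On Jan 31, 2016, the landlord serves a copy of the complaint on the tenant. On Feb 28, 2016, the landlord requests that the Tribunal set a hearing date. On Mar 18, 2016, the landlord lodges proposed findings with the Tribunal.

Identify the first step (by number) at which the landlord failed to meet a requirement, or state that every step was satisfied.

Step 3

(1) the permitted window runs from Oct 24, 2015 + 14 = Nov 7, 2015 to Oct 24, 2015 + 28 = Nov 21, 2015; done Nov 20, 2015, which is between those dates.
(2) due by Nov 20, 2015 + 31 days = Dec 21, 2015; completed Dec 19, 2015, before the deadline.
(3) the permitted window runs from Dec 19, 2015 + 6 = Dec 25, 2015 to Dec 19, 2015 + 27 = Jan 15, 2016; Dec 21, 2015 is 4 days too early.
Later steps need not be reached.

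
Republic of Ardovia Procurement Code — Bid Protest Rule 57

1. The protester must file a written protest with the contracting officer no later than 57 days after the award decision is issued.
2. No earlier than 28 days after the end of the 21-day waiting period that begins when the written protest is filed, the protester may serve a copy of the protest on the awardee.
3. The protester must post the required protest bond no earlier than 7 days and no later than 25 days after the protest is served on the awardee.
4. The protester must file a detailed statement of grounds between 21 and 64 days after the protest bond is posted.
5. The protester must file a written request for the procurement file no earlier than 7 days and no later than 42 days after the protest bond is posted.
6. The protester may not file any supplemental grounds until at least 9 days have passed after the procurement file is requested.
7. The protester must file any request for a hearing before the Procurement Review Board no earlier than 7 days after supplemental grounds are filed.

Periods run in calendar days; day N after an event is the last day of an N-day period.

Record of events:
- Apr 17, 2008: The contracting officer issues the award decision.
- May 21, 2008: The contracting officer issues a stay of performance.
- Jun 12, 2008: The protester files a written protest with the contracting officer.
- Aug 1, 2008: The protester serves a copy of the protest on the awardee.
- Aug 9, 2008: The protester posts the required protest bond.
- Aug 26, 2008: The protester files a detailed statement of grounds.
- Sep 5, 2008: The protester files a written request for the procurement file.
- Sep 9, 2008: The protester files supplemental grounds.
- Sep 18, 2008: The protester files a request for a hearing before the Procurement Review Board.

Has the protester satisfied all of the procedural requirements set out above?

No

Step 1: 57 days after Apr 17, 2008 (when the award decision is issued) is Jun 13, 2008; completed Jun 12, 2008, before the deadline.
Step 2: the earliest permitted date is 28 days after Jul 3, 2008 (end of the 21-day waiting period, which began when the written protest is filed on Jun 12, 2008), i.e. Jul 31, 2008; Aug 1, 2008 is on or after that date.
Step 3: the window is 7–25 days after Aug 1, 2008 (when the protest is served on the awardee), so Aug 8, 2008 through Aug 26, 2008; done Aug 9, 2008 — within the window.
Step 4: the window is 21–64 days after Aug 9, 2008 (when the protest bond is posted), so Aug 30, 2008 through Oct 12, 2008; done Aug 26, 2008 — 4 days before the window opened.
That is the first point of non-compliance.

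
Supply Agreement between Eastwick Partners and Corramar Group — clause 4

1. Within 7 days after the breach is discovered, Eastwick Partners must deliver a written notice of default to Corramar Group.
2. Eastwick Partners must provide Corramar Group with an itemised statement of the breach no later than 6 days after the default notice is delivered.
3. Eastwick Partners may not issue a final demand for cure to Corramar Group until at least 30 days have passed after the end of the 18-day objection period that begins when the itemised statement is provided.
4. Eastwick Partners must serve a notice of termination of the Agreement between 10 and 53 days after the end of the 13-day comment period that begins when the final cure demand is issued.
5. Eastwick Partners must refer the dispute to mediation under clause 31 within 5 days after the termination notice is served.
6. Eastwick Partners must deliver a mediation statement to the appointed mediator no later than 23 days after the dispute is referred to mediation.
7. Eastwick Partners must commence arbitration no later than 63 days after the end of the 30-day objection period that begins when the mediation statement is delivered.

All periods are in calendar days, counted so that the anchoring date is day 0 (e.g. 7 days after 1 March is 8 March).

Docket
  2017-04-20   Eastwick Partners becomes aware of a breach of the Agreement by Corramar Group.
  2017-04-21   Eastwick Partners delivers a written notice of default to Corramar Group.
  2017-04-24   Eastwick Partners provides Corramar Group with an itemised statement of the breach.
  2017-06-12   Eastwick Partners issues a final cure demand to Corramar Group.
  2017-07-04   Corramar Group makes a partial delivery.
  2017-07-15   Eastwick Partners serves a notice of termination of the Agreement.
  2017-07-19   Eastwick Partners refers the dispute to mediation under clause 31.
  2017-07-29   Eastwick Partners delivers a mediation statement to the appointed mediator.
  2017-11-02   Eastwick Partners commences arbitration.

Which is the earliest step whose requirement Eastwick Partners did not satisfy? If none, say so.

Step 7

(1) due by 2017-04-20 + 7 days = 2017-04-27; 2017-04-21 is within that limit.
(2) due by 2017-04-21 + 6 days = 2017-04-27; completed 2017-04-24, before the deadline.
(3) permitted from 2017-05-12 + 30 days = 2017-06-11 onward; done 2017-06-12, after the minimum wait.
(4) the permitted window runs from 2017-06-25 + 10 = 2017-07-05 to 2017-06-25 + 53 = 2017-08-17; 2017-07-15 falls inside that range.
(5) due by 2017-07-15 + 5 days = 2017-07-20; completed 2017-07-19, before the deadline.
(6) due by 2017-07-19 + 23 days = 2017-08-11; done 2017-07-29 — timely.
(7) due by 2017-08-28 + 63 days = 2017-10-30; 2017-11-02 misses that deadline by 3 days.
Later steps need not be reached.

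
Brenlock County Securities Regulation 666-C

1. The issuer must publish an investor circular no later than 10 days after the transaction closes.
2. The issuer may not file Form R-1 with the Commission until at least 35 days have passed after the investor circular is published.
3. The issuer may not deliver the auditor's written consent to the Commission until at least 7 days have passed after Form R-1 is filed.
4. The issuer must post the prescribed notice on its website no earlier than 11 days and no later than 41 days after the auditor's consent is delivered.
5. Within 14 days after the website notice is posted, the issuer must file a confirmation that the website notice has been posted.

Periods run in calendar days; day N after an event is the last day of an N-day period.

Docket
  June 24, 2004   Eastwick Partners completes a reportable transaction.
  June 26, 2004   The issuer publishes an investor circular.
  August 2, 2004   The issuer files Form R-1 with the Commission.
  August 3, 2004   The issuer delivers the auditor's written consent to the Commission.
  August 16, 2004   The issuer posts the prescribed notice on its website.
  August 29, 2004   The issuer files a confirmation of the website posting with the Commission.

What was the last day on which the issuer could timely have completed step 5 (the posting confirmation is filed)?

Step 5 runs from August 16, 2004, when the website notice is posted. 14 days after August 16, 2004 is August 30, 2004.

August 30, 2004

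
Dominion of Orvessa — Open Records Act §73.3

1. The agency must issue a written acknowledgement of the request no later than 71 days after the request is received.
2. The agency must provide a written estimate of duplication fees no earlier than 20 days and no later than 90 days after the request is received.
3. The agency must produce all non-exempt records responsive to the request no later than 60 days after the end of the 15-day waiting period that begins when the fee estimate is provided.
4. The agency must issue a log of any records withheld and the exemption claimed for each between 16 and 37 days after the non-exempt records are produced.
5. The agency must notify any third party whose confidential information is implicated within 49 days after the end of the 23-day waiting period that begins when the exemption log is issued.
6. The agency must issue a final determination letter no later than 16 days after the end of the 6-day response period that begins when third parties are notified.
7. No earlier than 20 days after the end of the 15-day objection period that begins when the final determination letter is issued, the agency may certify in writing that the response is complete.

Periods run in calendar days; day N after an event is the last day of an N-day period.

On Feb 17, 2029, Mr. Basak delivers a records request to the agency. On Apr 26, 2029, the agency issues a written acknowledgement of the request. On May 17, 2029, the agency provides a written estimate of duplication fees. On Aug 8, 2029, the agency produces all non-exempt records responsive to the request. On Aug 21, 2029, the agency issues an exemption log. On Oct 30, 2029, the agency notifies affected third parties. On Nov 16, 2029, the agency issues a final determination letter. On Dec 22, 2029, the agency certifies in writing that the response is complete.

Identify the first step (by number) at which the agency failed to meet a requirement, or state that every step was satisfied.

Step 1: 71 days after Feb 17, 2029 (when the request is received) is Apr 29, 2029; Apr 26, 2029 is within that limit.
Step 2: the window is 20–90 days after Feb 17, 2029 (when the request is received), so Mar 9, 2029 through May 18, 2029; done May 17, 2029 — within the window.
Step 3: 60 days after Jun 1, 2029 (end of the 15-day waiting period, which began when the fee estimate is provided on May 17, 2029) is Jul 31, 2029; not done until Aug 8, 2029, 8 days after the deadline.
The analysis stops there.

Step 3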